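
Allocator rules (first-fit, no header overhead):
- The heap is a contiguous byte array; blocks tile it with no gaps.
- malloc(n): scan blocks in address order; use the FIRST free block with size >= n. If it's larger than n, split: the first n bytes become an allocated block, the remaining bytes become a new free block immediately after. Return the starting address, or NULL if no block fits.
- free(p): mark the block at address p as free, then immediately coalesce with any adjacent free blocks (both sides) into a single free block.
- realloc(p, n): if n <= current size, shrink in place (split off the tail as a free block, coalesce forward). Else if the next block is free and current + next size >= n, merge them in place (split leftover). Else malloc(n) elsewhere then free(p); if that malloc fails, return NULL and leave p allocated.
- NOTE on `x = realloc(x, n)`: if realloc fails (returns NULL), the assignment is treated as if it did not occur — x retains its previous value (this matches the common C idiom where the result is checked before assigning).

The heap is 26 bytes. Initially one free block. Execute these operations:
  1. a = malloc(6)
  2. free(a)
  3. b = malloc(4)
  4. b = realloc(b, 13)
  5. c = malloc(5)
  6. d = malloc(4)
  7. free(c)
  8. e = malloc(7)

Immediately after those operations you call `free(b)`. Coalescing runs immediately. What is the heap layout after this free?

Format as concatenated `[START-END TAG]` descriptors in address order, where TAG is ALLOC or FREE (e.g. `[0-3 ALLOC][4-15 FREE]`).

Op 1: a = malloc(6) -> a = 0; heap: [0-5 ALLOC][6-25 FREE]
Op 2: free(a) -> (freed a); heap: [0-25 FREE]
Op 3: b = malloc(4) -> b = 0; heap: [0-3 ALLOC][4-25 FREE]
Op 4: b = realloc(b, 13) -> b = 0; heap: [0-12 ALLOC][13-25 FREE]
Op 5: c = malloc(5) -> c = 13; heap: [0-12 ALLOC][13-17 ALLOC][18-25 FREE]
Op 6: d = malloc(4) -> d = 18; heap: [0-12 ALLOC][13-17 ALLOC][18-21 ALLOC][22-25 FREE]
Op 7: free(c) -> (freed c); heap: [0-12 ALLOC][13-17 FREE][18-21 ALLOC][22-25 FREE]
Op 8: e = malloc(7) -> e = NULL; heap: [0-12 ALLOC][13-17 FREE][18-21 ALLOC][22-25 FREE]
free(b): b = 0 -> block [0-12 ALLOC]; mark free, coalesce with adjacent free neighbors -> [0-17 FREE][18-21 ALLOC][22-25 FREE]

Answer: [0-17 FREE][18-21 ALLOC][22-25 FREE]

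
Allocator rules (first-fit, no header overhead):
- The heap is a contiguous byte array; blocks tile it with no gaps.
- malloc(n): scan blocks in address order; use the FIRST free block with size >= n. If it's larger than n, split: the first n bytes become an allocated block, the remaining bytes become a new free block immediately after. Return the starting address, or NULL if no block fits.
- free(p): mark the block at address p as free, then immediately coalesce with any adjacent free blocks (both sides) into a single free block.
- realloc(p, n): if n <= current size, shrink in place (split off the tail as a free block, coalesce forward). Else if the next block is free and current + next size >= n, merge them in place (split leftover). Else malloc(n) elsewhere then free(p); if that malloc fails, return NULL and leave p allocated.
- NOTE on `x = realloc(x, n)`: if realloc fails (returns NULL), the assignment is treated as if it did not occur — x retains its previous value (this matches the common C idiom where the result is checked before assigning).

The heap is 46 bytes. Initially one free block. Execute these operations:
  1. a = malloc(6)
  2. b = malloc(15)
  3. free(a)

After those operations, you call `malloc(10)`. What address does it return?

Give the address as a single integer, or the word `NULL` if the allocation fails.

Answer: 21

Derivation:
Op 1: a = malloc(6) -> a = 0; heap: [0-5 ALLOC][6-45 FREE]
Op 2: b = malloc(15) -> b = 6; heap: [0-5 ALLOC][6-20 ALLOC][21-45 FREE]
Op 3: free(a) -> (freed a); heap: [0-5 FREE][6-20 ALLOC][21-45 FREE]
malloc(10): first-fit scan over [0-5 FREE][6-20 ALLOC][21-45 FREE] -> 21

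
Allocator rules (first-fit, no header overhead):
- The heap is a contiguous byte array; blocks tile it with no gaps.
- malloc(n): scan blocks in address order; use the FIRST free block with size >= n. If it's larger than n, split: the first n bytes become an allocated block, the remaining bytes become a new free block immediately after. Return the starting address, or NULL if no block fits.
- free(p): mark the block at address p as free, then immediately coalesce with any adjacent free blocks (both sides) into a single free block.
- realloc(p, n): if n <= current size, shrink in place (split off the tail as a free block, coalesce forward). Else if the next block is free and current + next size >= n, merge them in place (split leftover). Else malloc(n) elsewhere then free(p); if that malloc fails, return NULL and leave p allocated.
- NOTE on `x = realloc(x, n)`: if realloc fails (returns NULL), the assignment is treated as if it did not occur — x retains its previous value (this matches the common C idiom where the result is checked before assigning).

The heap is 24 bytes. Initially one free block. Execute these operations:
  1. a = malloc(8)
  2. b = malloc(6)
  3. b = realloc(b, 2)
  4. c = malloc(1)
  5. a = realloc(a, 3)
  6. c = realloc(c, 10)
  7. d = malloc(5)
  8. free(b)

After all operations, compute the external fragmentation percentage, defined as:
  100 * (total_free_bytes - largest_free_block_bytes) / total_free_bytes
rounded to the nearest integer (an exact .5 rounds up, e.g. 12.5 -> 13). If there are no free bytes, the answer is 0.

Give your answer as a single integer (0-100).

Op 1: a = malloc(8) -> a = 0; heap: [0-7 ALLOC][8-23 FREE]
Op 2: b = malloc(6) -> b = 8; heap: [0-7 ALLOC][8-13 ALLOC][14-23 FREE]
Op 3: b = realloc(b, 2) -> b = 8; heap: [0-7 ALLOC][8-9 ALLOC][10-23 FREE]
Op 4: c = malloc(1) -> c = 10; heap: [0-7 ALLOC][8-9 ALLOC][10-10 ALLOC][11-23 FREE]
Op 5: a = realloc(a, 3) -> a = 0; heap: [0-2 ALLOC][3-7 FREE][8-9 ALLOC][10-10 ALLOC][11-23 FREE]
Op 6: c = realloc(c, 10) -> c = 10; heap: [0-2 ALLOC][3-7 FREE][8-9 ALLOC][10-19 ALLOC][20-23 FREE]
Op 7: d = malloc(5) -> d = 3; heap: [0-2 ALLOC][3-7 ALLOC][8-9 ALLOC][10-19 ALLOC][20-23 FREE]
Op 8: free(b) -> (freed b); heap: [0-2 ALLOC][3-7 ALLOC][8-9 FREE][10-19 ALLOC][20-23 FREE]
Free blocks: [2 4] total_free=6 largest=4 -> 100*(6-4)/6 = 200/6 ≈ 33.333 -> rounds to 33

Answer: 33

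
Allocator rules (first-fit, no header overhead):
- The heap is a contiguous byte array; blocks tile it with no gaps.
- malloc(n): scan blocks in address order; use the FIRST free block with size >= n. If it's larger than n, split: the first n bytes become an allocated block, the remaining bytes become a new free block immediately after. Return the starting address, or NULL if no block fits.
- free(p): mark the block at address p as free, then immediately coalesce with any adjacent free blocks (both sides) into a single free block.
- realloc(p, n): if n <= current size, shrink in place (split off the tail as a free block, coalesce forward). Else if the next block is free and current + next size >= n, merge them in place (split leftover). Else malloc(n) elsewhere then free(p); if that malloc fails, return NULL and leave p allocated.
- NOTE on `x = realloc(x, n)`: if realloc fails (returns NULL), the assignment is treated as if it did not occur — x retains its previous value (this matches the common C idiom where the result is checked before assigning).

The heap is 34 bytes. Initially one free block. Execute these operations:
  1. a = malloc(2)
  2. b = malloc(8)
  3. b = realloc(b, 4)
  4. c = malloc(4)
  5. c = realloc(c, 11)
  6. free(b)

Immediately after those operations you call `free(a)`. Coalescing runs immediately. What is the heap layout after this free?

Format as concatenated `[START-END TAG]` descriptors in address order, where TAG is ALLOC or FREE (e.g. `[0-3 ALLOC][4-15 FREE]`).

Op 1: a = malloc(2) -> a = 0; heap: [0-1 ALLOC][2-33 FREE]
Op 2: b = malloc(8) -> b = 2; heap: [0-1 ALLOC][2-9 ALLOC][10-33 FREE]
Op 3: b = realloc(b, 4) -> b = 2; heap: [0-1 ALLOC][2-5 ALLOC][6-33 FREE]
Op 4: c = malloc(4) -> c = 6; heap: [0-1 ALLOC][2-5 ALLOC][6-9 ALLOC][10-33 FREE]
Op 5: c = realloc(c, 11) -> c = 6; heap: [0-1 ALLOC][2-5 ALLOC][6-16 ALLOC][17-33 FREE]
Op 6: free(b) -> (freed b); heap: [0-1 ALLOC][2-5 FREE][6-16 ALLOC][17-33 FREE]
free(a): a = 0 -> block [0-1 ALLOC]; mark free, coalesce with adjacent free neighbors -> [0-5 FREE][6-16 ALLOC][17-33 FREE]

Answer: [0-5 FREE][6-16 ALLOC][17-33 FREE]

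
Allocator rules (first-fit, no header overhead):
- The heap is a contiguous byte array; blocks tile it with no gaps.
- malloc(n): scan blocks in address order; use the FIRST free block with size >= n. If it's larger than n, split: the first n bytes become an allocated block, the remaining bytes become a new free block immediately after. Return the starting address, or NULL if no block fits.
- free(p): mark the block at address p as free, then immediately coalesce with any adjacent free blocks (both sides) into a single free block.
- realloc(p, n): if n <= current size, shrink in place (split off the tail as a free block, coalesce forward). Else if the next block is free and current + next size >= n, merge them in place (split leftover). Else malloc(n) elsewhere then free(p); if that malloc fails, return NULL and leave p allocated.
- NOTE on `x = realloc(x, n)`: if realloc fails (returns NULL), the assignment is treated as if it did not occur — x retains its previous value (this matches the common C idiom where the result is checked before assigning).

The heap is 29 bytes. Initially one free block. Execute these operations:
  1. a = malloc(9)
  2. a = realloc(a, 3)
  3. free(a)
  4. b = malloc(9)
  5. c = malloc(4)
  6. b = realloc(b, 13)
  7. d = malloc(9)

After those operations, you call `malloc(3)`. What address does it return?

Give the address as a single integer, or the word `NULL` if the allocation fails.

Op 1: a = malloc(9) -> a = 0; heap: [0-8 ALLOC][9-28 FREE]
Op 2: a = realloc(a, 3) -> a = 0; heap: [0-2 ALLOC][3-28 FREE]
Op 3: free(a) -> (freed a); heap: [0-28 FREE]
Op 4: b = malloc(9) -> b = 0; heap: [0-8 ALLOC][9-28 FREE]
Op 5: c = malloc(4) -> c = 9; heap: [0-8 ALLOC][9-12 ALLOC][13-28 FREE]
Op 6: b = realloc(b, 13) -> b = 13; heap: [0-8 FREE][9-12 ALLOC][13-25 ALLOC][26-28 FREE]
Op 7: d = malloc(9) -> d = 0; heap: [0-8 ALLOC][9-12 ALLOC][13-25 ALLOC][26-28 FREE]
malloc(3): first-fit scan over [0-8 ALLOC][9-12 ALLOC][13-25 ALLOC][26-28 FREE] -> 26

Answer: 26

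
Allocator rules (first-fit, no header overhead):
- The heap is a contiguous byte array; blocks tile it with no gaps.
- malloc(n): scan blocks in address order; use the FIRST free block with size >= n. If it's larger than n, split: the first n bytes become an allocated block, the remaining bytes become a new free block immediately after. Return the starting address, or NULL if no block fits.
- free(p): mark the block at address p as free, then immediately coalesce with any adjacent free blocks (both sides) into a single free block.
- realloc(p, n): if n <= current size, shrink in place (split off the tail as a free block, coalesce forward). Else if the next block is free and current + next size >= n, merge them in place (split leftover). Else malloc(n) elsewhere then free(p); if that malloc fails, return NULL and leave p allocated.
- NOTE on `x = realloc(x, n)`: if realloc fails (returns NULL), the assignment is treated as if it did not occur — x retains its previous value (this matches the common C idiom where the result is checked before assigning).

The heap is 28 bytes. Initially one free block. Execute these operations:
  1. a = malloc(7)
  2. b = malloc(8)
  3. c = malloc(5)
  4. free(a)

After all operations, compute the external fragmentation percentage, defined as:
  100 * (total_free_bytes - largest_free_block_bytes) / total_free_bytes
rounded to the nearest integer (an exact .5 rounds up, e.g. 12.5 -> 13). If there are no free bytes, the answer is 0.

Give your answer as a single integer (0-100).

Answer: 47

Derivation:
Op 1: a = malloc(7) -> a = 0; heap: [0-6 ALLOC][7-27 FREE]
Op 2: b = malloc(8) -> b = 7; heap: [0-6 ALLOC][7-14 ALLOC][15-27 FREE]
Op 3: c = malloc(5) -> c = 15; heap: [0-6 ALLOC][7-14 ALLOC][15-19 ALLOC][20-27 FREE]
Op 4: free(a) -> (freed a); heap: [0-6 FREE][7-14 ALLOC][15-19 ALLOC][20-27 FREE]
Free blocks: [7 8] total_free=15 largest=8 -> 100*(15-8)/15 = 700/15 ≈ 46.667 -> rounds to 47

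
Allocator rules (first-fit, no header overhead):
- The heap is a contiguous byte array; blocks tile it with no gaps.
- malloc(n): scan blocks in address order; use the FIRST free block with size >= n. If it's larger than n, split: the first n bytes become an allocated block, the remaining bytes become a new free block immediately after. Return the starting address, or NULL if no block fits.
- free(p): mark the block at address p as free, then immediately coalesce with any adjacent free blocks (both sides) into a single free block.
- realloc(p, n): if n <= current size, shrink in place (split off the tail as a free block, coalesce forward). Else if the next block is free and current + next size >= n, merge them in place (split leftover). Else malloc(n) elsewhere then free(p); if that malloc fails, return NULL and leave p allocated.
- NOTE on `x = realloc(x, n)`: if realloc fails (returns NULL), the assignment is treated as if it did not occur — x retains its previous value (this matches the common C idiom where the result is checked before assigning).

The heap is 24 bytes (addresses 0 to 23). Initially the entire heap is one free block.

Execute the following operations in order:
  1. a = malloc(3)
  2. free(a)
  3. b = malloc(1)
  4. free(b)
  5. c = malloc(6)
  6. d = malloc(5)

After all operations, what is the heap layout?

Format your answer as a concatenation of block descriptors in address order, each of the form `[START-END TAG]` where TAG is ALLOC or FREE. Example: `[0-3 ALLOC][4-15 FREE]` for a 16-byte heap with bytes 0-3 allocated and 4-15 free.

Answer: [0-5 ALLOC][6-10 ALLOC][11-23 FREE]

Derivation:
Op 1: a = malloc(3) -> a = 0; heap: [0-2 ALLOC][3-23 FREE]
Op 2: free(a) -> (freed a); heap: [0-23 FREE]
Op 3: b = malloc(1) -> b = 0; heap: [0-0 ALLOC][1-23 FREE]
Op 4: free(b) -> (freed b); heap: [0-23 FREE]
Op 5: c = malloc(6) -> c = 0; heap: [0-5 ALLOC][6-23 FREE]
Op 6: d = malloc(5) -> d = 6; heap: [0-5 ALLOC][6-10 ALLOC][11-23 FREE]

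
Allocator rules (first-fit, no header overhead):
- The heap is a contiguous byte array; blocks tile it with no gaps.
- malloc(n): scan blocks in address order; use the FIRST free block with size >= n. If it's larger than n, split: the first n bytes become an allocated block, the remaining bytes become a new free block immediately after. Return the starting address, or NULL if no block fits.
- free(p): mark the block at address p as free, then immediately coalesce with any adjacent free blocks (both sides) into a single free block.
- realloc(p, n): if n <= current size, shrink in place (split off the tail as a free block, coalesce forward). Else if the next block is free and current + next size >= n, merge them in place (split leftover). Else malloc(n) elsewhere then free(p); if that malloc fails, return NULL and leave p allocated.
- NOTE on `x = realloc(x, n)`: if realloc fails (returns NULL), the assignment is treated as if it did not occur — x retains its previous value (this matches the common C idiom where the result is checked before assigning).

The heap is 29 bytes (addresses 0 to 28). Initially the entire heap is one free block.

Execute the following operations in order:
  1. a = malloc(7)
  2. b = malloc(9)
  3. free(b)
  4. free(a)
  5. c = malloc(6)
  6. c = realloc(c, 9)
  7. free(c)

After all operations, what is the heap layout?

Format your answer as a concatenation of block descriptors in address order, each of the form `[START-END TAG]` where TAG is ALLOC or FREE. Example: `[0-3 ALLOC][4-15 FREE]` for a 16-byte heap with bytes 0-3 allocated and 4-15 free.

Op 1: a = malloc(7) -> a = 0; heap: [0-6 ALLOC][7-28 FREE]
Op 2: b = malloc(9) -> b = 7; heap: [0-6 ALLOC][7-15 ALLOC][16-28 FREE]
Op 3: free(b) -> (freed b); heap: [0-6 ALLOC][7-28 FREE]
Op 4: free(a) -> (freed a); heap: [0-28 FREE]
Op 5: c = malloc(6) -> c = 0; heap: [0-5 ALLOC][6-28 FREE]
Op 6: c = realloc(c, 9) -> c = 0; heap: [0-8 ALLOC][9-28 FREE]
Op 7: free(c) -> (freed c); heap: [0-28 FREE]

Answer: [0-28 FREE]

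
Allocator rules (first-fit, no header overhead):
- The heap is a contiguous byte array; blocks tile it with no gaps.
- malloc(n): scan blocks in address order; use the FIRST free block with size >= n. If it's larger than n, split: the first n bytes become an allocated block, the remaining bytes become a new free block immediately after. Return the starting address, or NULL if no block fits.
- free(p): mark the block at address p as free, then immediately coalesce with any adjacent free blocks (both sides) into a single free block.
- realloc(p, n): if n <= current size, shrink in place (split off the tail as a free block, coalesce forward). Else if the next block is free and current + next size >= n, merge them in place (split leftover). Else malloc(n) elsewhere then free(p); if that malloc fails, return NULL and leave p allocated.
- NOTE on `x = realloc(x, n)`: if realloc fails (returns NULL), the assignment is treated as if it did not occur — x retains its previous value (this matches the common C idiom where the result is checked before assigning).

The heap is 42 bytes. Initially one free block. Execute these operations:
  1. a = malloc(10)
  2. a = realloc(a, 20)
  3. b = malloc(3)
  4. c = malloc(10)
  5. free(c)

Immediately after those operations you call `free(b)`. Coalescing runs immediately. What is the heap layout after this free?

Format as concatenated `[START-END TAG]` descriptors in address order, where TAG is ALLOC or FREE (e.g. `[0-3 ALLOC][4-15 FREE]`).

Op 1: a = malloc(10) -> a = 0; heap: [0-9 ALLOC][10-41 FREE]
Op 2: a = realloc(a, 20) -> a = 0; heap: [0-19 ALLOC][20-41 FREE]
Op 3: b = malloc(3) -> b = 20; heap: [0-19 ALLOC][20-22 ALLOC][23-41 FREE]
Op 4: c = malloc(10) -> c = 23; heap: [0-19 ALLOC][20-22 ALLOC][23-32 ALLOC][33-41 FREE]
Op 5: free(c) -> (freed c); heap: [0-19 ALLOC][20-22 ALLOC][23-41 FREE]
free(b): b = 20 -> block [20-22 ALLOC]; mark free, coalesce with adjacent free neighbors -> [0-19 ALLOC][20-41 FREE]

Answer: [0-19 ALLOC][20-41 FREE]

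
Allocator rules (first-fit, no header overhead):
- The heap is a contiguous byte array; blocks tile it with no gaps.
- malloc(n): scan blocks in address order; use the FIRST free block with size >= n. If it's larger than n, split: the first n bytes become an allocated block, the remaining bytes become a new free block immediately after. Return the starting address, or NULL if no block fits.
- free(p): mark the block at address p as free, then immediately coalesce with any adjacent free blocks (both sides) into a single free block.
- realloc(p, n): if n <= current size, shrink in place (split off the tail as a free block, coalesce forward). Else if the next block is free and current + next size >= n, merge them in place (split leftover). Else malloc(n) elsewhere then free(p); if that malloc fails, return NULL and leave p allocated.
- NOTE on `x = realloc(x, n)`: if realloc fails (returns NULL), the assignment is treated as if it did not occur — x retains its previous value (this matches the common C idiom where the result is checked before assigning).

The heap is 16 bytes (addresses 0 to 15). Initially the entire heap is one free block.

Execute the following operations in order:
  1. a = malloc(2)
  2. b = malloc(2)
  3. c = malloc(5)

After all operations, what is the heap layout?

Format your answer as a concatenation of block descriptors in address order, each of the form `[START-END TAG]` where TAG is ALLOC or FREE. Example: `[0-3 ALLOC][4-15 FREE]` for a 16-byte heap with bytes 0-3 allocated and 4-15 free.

Answer: [0-1 ALLOC][2-3 ALLOC][4-8 ALLOC][9-15 FREE]

Derivation:
Op 1: a = malloc(2) -> a = 0; heap: [0-1 ALLOC][2-15 FREE]
Op 2: b = malloc(2) -> b = 2; heap: [0-1 ALLOC][2-3 ALLOC][4-15 FREE]
Op 3: c = malloc(5) -> c = 4; heap: [0-1 ALLOC][2-3 ALLOC][4-8 ALLOC][9-15 FREE]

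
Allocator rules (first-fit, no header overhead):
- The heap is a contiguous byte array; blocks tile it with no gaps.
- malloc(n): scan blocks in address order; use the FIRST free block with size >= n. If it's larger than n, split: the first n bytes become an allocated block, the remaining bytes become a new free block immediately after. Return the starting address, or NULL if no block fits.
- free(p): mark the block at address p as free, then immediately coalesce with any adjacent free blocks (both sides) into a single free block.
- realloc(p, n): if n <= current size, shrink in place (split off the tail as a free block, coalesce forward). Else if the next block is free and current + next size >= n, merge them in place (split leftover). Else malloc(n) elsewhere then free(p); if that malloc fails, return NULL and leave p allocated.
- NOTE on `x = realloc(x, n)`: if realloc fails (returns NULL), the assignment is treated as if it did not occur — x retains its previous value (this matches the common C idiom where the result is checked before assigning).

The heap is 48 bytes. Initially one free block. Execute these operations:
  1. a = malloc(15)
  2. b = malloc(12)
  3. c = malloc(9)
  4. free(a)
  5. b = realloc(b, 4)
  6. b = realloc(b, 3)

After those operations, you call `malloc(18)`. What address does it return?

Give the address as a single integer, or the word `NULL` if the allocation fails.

Answer: NULL

Derivation:
Op 1: a = malloc(15) -> a = 0; heap: [0-14 ALLOC][15-47 FREE]
Op 2: b = malloc(12) -> b = 15; heap: [0-14 ALLOC][15-26 ALLOC][27-47 FREE]
Op 3: c = malloc(9) -> c = 27; heap: [0-14 ALLOC][15-26 ALLOC][27-35 ALLOC][36-47 FREE]
Op 4: free(a) -> (freed a); heap: [0-14 FREE][15-26 ALLOC][27-35 ALLOC][36-47 FREE]
Op 5: b = realloc(b, 4) -> b = 15; heap: [0-14 FREE][15-18 ALLOC][19-26 FREE][27-35 ALLOC][36-47 FREE]
Op 6: b = realloc(b, 3) -> b = 15; heap: [0-14 FREE][15-17 ALLOC][18-26 FREE][27-35 ALLOC][36-47 FREE]
malloc(18): first-fit scan over [0-14 FREE][15-17 ALLOC][18-26 FREE][27-35 ALLOC][36-47 FREE] -> NULL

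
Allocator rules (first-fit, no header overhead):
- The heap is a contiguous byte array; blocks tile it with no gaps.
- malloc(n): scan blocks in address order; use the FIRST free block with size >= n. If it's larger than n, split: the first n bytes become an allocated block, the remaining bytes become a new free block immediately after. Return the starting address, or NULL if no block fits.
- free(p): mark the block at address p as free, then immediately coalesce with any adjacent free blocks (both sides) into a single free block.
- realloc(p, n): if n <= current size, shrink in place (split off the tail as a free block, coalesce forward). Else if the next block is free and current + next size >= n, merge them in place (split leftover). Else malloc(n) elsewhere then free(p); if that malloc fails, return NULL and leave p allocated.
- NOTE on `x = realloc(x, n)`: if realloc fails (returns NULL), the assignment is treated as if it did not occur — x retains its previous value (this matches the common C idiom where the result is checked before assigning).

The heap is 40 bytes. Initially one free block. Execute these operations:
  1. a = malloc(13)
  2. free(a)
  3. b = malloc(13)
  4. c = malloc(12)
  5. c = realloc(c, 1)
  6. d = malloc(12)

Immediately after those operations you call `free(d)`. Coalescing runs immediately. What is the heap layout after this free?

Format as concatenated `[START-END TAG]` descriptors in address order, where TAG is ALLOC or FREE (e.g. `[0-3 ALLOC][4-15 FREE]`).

Op 1: a = malloc(13) -> a = 0; heap: [0-12 ALLOC][13-39 FREE]
Op 2: free(a) -> (freed a); heap: [0-39 FREE]
Op 3: b = malloc(13) -> b = 0; heap: [0-12 ALLOC][13-39 FREE]
Op 4: c = malloc(12) -> c = 13; heap: [0-12 ALLOC][13-24 ALLOC][25-39 FREE]
Op 5: c = realloc(c, 1) -> c = 13; heap: [0-12 ALLOC][13-13 ALLOC][14-39 FREE]
Op 6: d = malloc(12) -> d = 14; heap: [0-12 ALLOC][13-13 ALLOC][14-25 ALLOC][26-39 FREE]
free(d): d = 14 -> block [14-25 ALLOC]; mark free, coalesce with adjacent free neighbors -> [0-12 ALLOC][13-13 ALLOC][14-39 FREE]

Answer: [0-12 ALLOC][13-13 ALLOC][14-39 FREE]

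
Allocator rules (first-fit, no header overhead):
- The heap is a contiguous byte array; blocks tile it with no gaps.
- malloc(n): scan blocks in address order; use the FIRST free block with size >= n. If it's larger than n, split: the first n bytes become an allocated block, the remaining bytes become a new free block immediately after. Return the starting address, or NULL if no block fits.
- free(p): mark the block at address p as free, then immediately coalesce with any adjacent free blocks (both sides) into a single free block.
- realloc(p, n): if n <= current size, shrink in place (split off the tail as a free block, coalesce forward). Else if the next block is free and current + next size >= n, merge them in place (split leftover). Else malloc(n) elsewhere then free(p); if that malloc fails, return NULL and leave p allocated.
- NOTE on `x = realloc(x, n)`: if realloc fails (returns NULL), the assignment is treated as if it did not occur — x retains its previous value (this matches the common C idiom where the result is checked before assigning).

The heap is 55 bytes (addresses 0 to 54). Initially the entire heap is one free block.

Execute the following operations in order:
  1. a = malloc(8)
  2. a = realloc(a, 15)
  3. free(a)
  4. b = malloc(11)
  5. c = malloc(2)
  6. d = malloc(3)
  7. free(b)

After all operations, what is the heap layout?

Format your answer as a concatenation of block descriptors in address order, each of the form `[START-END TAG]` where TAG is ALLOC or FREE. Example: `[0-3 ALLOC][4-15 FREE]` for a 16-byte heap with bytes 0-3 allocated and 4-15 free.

Answer: [0-10 FREE][11-12 ALLOC][13-15 ALLOC][16-54 FREE]

Derivation:
Op 1: a = malloc(8) -> a = 0; heap: [0-7 ALLOC][8-54 FREE]
Op 2: a = realloc(a, 15) -> a = 0; heap: [0-14 ALLOC][15-54 FREE]
Op 3: free(a) -> (freed a); heap: [0-54 FREE]
Op 4: b = malloc(11) -> b = 0; heap: [0-10 ALLOC][11-54 FREE]
Op 5: c = malloc(2) -> c = 11; heap: [0-10 ALLOC][11-12 ALLOC][13-54 FREE]
Op 6: d = malloc(3) -> d = 13; heap: [0-10 ALLOC][11-12 ALLOC][13-15 ALLOC][16-54 FREE]
Op 7: free(b) -> (freed b); heap: [0-10 FREE][11-12 ALLOC][13-15 ALLOC][16-54 FREE]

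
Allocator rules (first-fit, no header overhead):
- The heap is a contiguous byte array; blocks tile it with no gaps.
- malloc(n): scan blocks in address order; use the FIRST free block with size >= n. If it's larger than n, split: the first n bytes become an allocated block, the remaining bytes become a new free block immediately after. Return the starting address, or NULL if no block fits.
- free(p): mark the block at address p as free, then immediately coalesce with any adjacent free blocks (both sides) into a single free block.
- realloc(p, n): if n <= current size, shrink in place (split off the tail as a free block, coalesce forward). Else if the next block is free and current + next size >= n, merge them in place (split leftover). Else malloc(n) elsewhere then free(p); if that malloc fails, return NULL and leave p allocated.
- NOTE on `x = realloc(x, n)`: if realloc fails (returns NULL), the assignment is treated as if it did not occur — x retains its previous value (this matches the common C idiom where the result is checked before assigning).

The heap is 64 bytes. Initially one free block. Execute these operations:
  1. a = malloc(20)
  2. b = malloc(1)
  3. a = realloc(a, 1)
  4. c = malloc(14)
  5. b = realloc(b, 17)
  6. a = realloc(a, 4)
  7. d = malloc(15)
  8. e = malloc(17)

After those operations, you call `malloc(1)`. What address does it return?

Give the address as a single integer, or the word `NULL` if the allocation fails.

Answer: 0

Derivation:
Op 1: a = malloc(20) -> a = 0; heap: [0-19 ALLOC][20-63 FREE]
Op 2: b = malloc(1) -> b = 20; heap: [0-19 ALLOC][20-20 ALLOC][21-63 FREE]
Op 3: a = realloc(a, 1) -> a = 0; heap: [0-0 ALLOC][1-19 FREE][20-20 ALLOC][21-63 FREE]
Op 4: c = malloc(14) -> c = 1; heap: [0-0 ALLOC][1-14 ALLOC][15-19 FREE][20-20 ALLOC][21-63 FREE]
Op 5: b = realloc(b, 17) -> b = 20; heap: [0-0 ALLOC][1-14 ALLOC][15-19 FREE][20-36 ALLOC][37-63 FREE]
Op 6: a = realloc(a, 4) -> a = 15; heap: [0-0 FREE][1-14 ALLOC][15-18 ALLOC][19-19 FREE][20-36 ALLOC][37-63 FREE]
Op 7: d = malloc(15) -> d = 37; heap: [0-0 FREE][1-14 ALLOC][15-18 ALLOC][19-19 FREE][20-36 ALLOC][37-51 ALLOC][52-63 FREE]
Op 8: e = malloc(17) -> e = NULL; heap: [0-0 FREE][1-14 ALLOC][15-18 ALLOC][19-19 FREE][20-36 ALLOC][37-51 ALLOC][52-63 FREE]
malloc(1): first-fit scan over [0-0 FREE][1-14 ALLOC][15-18 ALLOC][19-19 FREE][20-36 ALLOC][37-51 ALLOC][52-63 FREE] -> 0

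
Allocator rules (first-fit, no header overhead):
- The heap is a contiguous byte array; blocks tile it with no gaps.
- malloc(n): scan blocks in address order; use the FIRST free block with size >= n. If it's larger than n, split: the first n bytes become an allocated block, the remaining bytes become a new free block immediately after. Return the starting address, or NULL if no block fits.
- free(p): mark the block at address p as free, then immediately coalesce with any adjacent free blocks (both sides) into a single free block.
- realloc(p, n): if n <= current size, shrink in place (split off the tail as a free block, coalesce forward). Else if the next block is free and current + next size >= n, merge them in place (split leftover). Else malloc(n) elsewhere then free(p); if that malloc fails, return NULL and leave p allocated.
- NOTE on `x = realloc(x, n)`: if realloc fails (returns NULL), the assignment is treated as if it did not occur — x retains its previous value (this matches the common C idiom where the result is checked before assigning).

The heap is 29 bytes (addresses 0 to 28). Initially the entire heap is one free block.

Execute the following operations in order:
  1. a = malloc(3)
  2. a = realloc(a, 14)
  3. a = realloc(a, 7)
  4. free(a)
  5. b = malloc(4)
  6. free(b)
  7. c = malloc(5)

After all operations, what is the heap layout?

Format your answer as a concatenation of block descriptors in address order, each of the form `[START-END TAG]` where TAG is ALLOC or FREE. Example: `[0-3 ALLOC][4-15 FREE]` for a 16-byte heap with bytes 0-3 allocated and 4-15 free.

Answer: [0-4 ALLOC][5-28 FREE]

Derivation:
Op 1: a = malloc(3) -> a = 0; heap: [0-2 ALLOC][3-28 FREE]
Op 2: a = realloc(a, 14) -> a = 0; heap: [0-13 ALLOC][14-28 FREE]
Op 3: a = realloc(a, 7) -> a = 0; heap: [0-6 ALLOC][7-28 FREE]
Op 4: free(a) -> (freed a); heap: [0-28 FREE]
Op 5: b = malloc(4) -> b = 0; heap: [0-3 ALLOC][4-28 FREE]
Op 6: free(b) -> (freed b); heap: [0-28 FREE]
Op 7: c = malloc(5) -> c = 0; heap: [0-4 ALLOC][5-28 FREE]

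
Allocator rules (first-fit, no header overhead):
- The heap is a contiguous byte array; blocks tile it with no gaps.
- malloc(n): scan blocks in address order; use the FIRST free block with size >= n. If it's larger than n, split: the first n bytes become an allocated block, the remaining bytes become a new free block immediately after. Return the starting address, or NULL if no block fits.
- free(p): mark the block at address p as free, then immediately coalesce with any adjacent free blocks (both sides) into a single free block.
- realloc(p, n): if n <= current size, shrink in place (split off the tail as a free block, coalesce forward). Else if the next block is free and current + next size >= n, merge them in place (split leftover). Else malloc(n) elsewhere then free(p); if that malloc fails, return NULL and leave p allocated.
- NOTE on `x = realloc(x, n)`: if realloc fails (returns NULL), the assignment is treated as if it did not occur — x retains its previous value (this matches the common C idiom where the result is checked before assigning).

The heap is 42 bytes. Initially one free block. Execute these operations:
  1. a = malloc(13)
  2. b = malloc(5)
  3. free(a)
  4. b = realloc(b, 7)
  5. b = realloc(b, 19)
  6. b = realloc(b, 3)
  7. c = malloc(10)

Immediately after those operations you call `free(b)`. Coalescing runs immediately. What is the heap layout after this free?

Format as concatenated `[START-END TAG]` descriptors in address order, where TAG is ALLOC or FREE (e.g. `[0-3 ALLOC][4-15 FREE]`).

Op 1: a = malloc(13) -> a = 0; heap: [0-12 ALLOC][13-41 FREE]
Op 2: b = malloc(5) -> b = 13; heap: [0-12 ALLOC][13-17 ALLOC][18-41 FREE]
Op 3: free(a) -> (freed a); heap: [0-12 FREE][13-17 ALLOC][18-41 FREE]
Op 4: b = realloc(b, 7) -> b = 13; heap: [0-12 FREE][13-19 ALLOC][20-41 FREE]
Op 5: b = realloc(b, 19) -> b = 13; heap: [0-12 FREE][13-31 ALLOC][32-41 FREE]
Op 6: b = realloc(b, 3) -> b = 13; heap: [0-12 FREE][13-15 ALLOC][16-41 FREE]
Op 7: c = malloc(10) -> c = 0; heap: [0-9 ALLOC][10-12 FREE][13-15 ALLOC][16-41 FREE]
free(b): b = 13 -> block [13-15 ALLOC]; mark free, coalesce with adjacent free neighbors -> [0-9 ALLOC][10-41 FREE]

Answer: [0-9 ALLOC][10-41 FREE]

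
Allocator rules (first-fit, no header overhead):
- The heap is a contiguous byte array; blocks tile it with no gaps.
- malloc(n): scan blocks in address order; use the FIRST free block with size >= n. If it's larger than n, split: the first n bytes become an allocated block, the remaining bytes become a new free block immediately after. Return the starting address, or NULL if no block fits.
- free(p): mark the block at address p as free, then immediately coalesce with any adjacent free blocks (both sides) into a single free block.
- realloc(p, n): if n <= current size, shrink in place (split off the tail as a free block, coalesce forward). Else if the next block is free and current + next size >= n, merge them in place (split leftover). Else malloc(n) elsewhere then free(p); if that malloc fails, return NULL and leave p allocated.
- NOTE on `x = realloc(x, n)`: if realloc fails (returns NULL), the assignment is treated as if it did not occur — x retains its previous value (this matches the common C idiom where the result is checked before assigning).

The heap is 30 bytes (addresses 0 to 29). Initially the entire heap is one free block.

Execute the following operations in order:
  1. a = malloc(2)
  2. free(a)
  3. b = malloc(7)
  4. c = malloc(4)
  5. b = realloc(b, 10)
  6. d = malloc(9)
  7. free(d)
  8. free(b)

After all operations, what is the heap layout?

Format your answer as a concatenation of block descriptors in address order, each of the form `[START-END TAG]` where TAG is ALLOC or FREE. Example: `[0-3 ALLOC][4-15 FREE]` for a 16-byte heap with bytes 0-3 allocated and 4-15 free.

Op 1: a = malloc(2) -> a = 0; heap: [0-1 ALLOC][2-29 FREE]
Op 2: free(a) -> (freed a); heap: [0-29 FREE]
Op 3: b = malloc(7) -> b = 0; heap: [0-6 ALLOC][7-29 FREE]
Op 4: c = malloc(4) -> c = 7; heap: [0-6 ALLOC][7-10 ALLOC][11-29 FREE]
Op 5: b = realloc(b, 10) -> b = 11; heap: [0-6 FREE][7-10 ALLOC][11-20 ALLOC][21-29 FREE]
Op 6: d = malloc(9) -> d = 21; heap: [0-6 FREE][7-10 ALLOC][11-20 ALLOC][21-29 ALLOC]
Op 7: free(d) -> (freed d); heap: [0-6 FREE][7-10 ALLOC][11-20 ALLOC][21-29 FREE]
Op 8: free(b) -> (freed b); heap: [0-6 FREE][7-10 ALLOC][11-29 FREE]

Answer: [0-6 FREE][7-10 ALLOC][11-29 FREE]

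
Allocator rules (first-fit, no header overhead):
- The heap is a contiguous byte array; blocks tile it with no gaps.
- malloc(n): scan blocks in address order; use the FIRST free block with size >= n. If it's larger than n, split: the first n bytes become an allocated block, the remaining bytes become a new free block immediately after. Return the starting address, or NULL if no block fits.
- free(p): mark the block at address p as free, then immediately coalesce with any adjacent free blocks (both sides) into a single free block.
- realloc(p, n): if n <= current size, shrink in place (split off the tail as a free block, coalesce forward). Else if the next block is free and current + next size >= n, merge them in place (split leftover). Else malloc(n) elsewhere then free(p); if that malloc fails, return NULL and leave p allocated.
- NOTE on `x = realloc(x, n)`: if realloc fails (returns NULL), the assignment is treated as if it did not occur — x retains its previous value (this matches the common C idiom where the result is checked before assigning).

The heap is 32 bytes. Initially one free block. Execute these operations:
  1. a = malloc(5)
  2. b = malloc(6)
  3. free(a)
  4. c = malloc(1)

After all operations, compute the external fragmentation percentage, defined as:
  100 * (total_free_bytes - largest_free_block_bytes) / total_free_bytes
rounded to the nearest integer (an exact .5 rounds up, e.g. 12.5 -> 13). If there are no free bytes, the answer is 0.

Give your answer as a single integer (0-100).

Answer: 16

Derivation:
Op 1: a = malloc(5) -> a = 0; heap: [0-4 ALLOC][5-31 FREE]
Op 2: b = malloc(6) -> b = 5; heap: [0-4 ALLOC][5-10 ALLOC][11-31 FREE]
Op 3: free(a) -> (freed a); heap: [0-4 FREE][5-10 ALLOC][11-31 FREE]
Op 4: c = malloc(1) -> c = 0; heap: [0-0 ALLOC][1-4 FREE][5-10 ALLOC][11-31 FREE]
Free blocks: [4 21] total_free=25 largest=21 -> 100*(25-21)/25 = 400/25 = 16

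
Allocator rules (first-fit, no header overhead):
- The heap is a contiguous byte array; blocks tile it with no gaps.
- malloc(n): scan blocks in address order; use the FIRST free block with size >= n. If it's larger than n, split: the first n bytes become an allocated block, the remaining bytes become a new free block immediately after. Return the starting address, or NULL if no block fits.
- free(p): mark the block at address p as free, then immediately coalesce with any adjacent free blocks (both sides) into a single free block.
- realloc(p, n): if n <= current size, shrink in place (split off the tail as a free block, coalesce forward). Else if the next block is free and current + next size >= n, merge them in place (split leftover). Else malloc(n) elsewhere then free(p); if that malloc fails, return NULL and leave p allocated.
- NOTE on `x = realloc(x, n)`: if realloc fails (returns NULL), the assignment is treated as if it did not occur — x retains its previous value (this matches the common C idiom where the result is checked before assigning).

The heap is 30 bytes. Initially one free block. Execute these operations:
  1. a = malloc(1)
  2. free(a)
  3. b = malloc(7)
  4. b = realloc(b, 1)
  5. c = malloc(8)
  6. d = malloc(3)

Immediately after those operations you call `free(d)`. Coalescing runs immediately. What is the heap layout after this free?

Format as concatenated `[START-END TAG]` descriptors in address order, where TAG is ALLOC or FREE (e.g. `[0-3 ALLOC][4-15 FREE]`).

Op 1: a = malloc(1) -> a = 0; heap: [0-0 ALLOC][1-29 FREE]
Op 2: free(a) -> (freed a); heap: [0-29 FREE]
Op 3: b = malloc(7) -> b = 0; heap: [0-6 ALLOC][7-29 FREE]
Op 4: b = realloc(b, 1) -> b = 0; heap: [0-0 ALLOC][1-29 FREE]
Op 5: c = malloc(8) -> c = 1; heap: [0-0 ALLOC][1-8 ALLOC][9-29 FREE]
Op 6: d = malloc(3) -> d = 9; heap: [0-0 ALLOC][1-8 ALLOC][9-11 ALLOC][12-29 FREE]
free(d): d = 9 -> block [9-11 ALLOC]; mark free, coalesce with adjacent free neighbors -> [0-0 ALLOC][1-8 ALLOC][9-29 FREE]

Answer: [0-0 ALLOC][1-8 ALLOC][9-29 FREE]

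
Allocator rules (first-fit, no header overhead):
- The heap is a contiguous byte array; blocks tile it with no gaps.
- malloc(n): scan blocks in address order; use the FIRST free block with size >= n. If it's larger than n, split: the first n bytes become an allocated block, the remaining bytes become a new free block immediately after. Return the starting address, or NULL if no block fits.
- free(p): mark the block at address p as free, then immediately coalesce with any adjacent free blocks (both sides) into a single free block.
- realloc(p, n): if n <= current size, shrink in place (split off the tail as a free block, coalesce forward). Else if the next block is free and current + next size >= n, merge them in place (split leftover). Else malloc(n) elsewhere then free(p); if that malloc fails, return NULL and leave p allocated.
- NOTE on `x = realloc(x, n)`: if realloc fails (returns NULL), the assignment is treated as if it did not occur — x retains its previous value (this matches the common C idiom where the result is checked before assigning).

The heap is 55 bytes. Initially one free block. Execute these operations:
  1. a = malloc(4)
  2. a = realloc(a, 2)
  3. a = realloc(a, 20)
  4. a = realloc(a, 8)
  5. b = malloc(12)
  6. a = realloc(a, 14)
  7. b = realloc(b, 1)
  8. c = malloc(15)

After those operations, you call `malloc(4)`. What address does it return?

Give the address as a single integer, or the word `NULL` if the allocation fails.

Op 1: a = malloc(4) -> a = 0; heap: [0-3 ALLOC][4-54 FREE]
Op 2: a = realloc(a, 2) -> a = 0; heap: [0-1 ALLOC][2-54 FREE]
Op 3: a = realloc(a, 20) -> a = 0; heap: [0-19 ALLOC][20-54 FREE]
Op 4: a = realloc(a, 8) -> a = 0; heap: [0-7 ALLOC][8-54 FREE]
Op 5: b = malloc(12) -> b = 8; heap: [0-7 ALLOC][8-19 ALLOC][20-54 FREE]
Op 6: a = realloc(a, 14) -> a = 20; heap: [0-7 FREE][8-19 ALLOC][20-33 ALLOC][34-54 FREE]
Op 7: b = realloc(b, 1) -> b = 8; heap: [0-7 FREE][8-8 ALLOC][9-19 FREE][20-33 ALLOC][34-54 FREE]
Op 8: c = malloc(15) -> c = 34; heap: [0-7 FREE][8-8 ALLOC][9-19 FREE][20-33 ALLOC][34-48 ALLOC][49-54 FREE]
malloc(4): first-fit scan over [0-7 FREE][8-8 ALLOC][9-19 FREE][20-33 ALLOC][34-48 ALLOC][49-54 FREE] -> 0

Answer: 0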